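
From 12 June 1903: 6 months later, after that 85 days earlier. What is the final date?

September 18, 1903

Advancing 6 months from June 12, 1903:
month 6 + 6 = 12 → December 1903.
Day 12 is valid in December, giving December 12, 1903.
Going back 85 days from December 12, 1903:
Going back 12 days from December 12, 1903 reaches the end of the previous month; 85 − 12 = 73 left.
November 1903 has 30 days: 73 − 30 = 43 left.
October 1903 has 31 days: 43 − 31 = 12 left.
September 1903 has 30 days; 30 − 12 = 18 → September 18, 1903.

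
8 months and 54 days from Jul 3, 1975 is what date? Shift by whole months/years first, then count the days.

Counting forward 8 months and 54 days from July 3, 1975: first the month/year part, then the days.
month 7 + 8 = 15, which is month 3 of year 1976 → March 1976.
Day 3 is valid in March, giving March 3, 1976.
Now add 54 days from March 3, 1976.
March has 31 days, so 31 − 3 = 28 days remain after March 3, 1976; 54 − 28 = 26 left.
26 days into April 1976 → April 26, 1976.

April 26, 1976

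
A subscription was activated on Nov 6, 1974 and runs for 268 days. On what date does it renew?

August 1, 1975

Counting forward 268 days from November 6, 1974.
November has 30 days, so 30 − 6 = 24 days remain after November 6, 1974; 268 − 24 = 244 left.
December 1974 has 31 days: 244 − 31 = 213 left.
January 1975 has 31 days: 213 − 31 = 182 left.
February 1975 has 28 days (1975 is not a leap year): 182 − 28 = 154 left.
March 1975 has 31 days: 154 − 31 = 123 left.
April 1975 has 30 days: 123 − 30 = 93 left.
May 1975 has 31 days: 93 − 31 = 62 left.
June 1975 has 30 days: 62 − 30 = 32 left.
July 1975 has 31 days: 32 − 31 = 1 left.
1 day into August 1975 → August 1, 1975.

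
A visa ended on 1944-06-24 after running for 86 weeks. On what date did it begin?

Subtracting 86 weeks = 602 days from June 24, 1944.
Going back 24 days from June 24, 1944 reaches the end of the previous month; 602 − 24 = 578 left.
May 1944 has 31 days: 578 − 31 = 547 left.
April 1944 has 30 days: 547 − 30 = 517 left.
March 1944 has 31 days: 517 − 31 = 486 left.
February 1944 has 29 days (1944 is a leap year): 486 − 29 = 457 left.
January 1944 has 31 days: 457 − 31 = 426 left.
December 1943 has 31 days: 426 − 31 = 395 left.
November 1943 has 30 days: 395 − 30 = 365 left.
October 1943 has 31 days: 365 − 31 = 334 left.
September 1943 has 30 days: 334 − 30 = 304 left.
August 1943 has 31 days: 304 − 31 = 273 left.
July 1943 has 31 days: 273 − 31 = 242 left.
June 1943 has 30 days: 242 − 30 = 212 left.
May 1943 has 31 days: 212 − 31 = 181 left.
April 1943 has 30 days: 181 − 30 = 151 left.
March 1943 has 31 days: 151 − 31 = 120 left.
February 1943 has 28 days (1943 is not a leap year): 120 − 28 = 92 left.
January 1943 has 31 days: 92 − 31 = 61 left.
December 1942 has 31 days: 61 − 31 = 30 left.
November 1942 has 30 days: 30 − 30 = 0 left.
October 1942 has 31 days; 31 − 0 = 31 → October 31, 1942.

October 31, 1942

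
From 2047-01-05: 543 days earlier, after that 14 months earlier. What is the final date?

May 11, 2044

Going back 543 days from January 5, 2047:
Going back 5 days from January 5, 2047 reaches the end of the previous month; 543 − 5 = 538 left.
December 2046 has 31 days: 538 − 31 = 507 left.
November 2046 has 30 days: 507 − 30 = 477 left.
October 2046 has 31 days: 477 − 31 = 446 left.
September 2046 has 30 days: 446 − 30 = 416 left.
August 2046 has 31 days: 416 − 31 = 385 left.
July 2046 has 31 days: 385 − 31 = 354 left.
June 2046 has 30 days: 354 − 30 = 324 left.
May 2046 has 31 days: 324 − 31 = 293 left.
April 2046 has 30 days: 293 − 30 = 263 left.
March 2046 has 31 days: 263 − 31 = 232 left.
February 2046 has 28 days (2046 is not a leap year): 232 − 28 = 204 left.
January 2046 has 31 days: 204 − 31 = 173 left.
December 2045 has 31 days: 173 − 31 = 142 left.
November 2045 has 30 days: 142 − 30 = 112 left.
October 2045 has 31 days: 112 − 31 = 81 left.
September 2045 has 30 days: 81 − 30 = 51 left.
August 2045 has 31 days: 51 − 31 = 20 left.
July 2045 has 31 days; 31 − 20 = 11 → July 11, 2045.
Counting back 14 months from July 11, 2045:
month 7 − 14 = -7, which is month 5 of year 2044 → May 2044.
Day 11 is valid in May, giving May 11, 2044.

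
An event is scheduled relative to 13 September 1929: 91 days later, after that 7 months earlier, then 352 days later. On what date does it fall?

April 30, 1930

Counting forward 91 days from September 13, 1929:
September has 30 days, so 30 − 13 = 17 days remain after September 13, 1929; 91 − 17 = 74 left.
October 1929 has 31 days: 74 − 31 = 43 left.
November 1929 has 30 days: 43 − 30 = 13 left.
13 days into December 1929 → December 13, 1929.
Subtracting 7 months from December 13, 1929:
month 12 − 7 = 5 → May 1929.
Day 13 is valid in May, giving May 13, 1929.
Counting forward 352 days from May 13, 1929:
May has 31 days, so 31 − 13 = 18 days remain after May 13, 1929; 352 − 18 = 334 left.
June 1929 has 30 days: 334 − 30 = 304 left.
July 1929 has 31 days: 304 − 31 = 273 left.
August 1929 has 31 days: 273 − 31 = 242 left.
September 1929 has 30 days: 242 − 30 = 212 left.
October 1929 has 31 days: 212 − 31 = 181 left.
November 1929 has 30 days: 181 − 30 = 151 left.
December 1929 has 31 days: 151 − 31 = 120 left.
January 1930 has 31 days: 120 − 31 = 89 left.
February 1930 has 28 days (1930 is not a leap year): 89 − 28 = 61 left.
March 1930 has 31 days: 61 − 31 = 30 left.
30 days into April 1930 → April 30, 1930.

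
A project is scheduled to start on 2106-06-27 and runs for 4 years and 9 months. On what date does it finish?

March 27, 2111

Counting forward 4 years and 9 months from June 27, 2106.
+4 years → 2110; month 6 + 9 = 15, which is month 3 of year 2111 → March 2111.
Day 27 is valid in March, giving March 27, 2111.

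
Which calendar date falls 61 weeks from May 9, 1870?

Counting forward 61 weeks = 427 days from May 9, 1870.
May has 31 days, so 31 − 9 = 22 days remain after May 9, 1870; 427 − 22 = 405 left.
June 1870 has 30 days: 405 − 30 = 375 left.
July 1870 has 31 days: 375 − 31 = 344 left.
August 1870 has 31 days: 344 − 31 = 313 left.
September 1870 has 30 days: 313 − 30 = 283 left.
October 1870 has 31 days: 283 − 31 = 252 left.
November 1870 has 30 days: 252 − 30 = 222 left.
December 1870 has 31 days: 222 − 31 = 191 left.
January 1871 has 31 days: 191 − 31 = 160 left.
February 1871 has 28 days (1871 is not a leap year): 160 − 28 = 132 left.
March 1871 has 31 days: 132 − 31 = 101 left.
April 1871 has 30 days: 101 − 30 = 71 left.
May 1871 has 31 days: 71 − 31 = 40 left.
June 1871 has 30 days: 40 − 30 = 10 left.
10 days into July 1871 → July 10, 1871.

July 10, 1871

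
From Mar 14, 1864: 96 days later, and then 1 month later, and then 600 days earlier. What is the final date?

Advancing 96 days from March 14, 1864:
March has 31 days, so 31 − 14 = 17 days remain after March 14, 1864; 96 − 17 = 79 left.
April 1864 has 30 days: 79 − 30 = 49 left.
May 1864 has 31 days: 49 − 31 = 18 left.
18 days into June 1864 → June 18, 1864.
Adding 1 month from June 18, 1864:
month 6 + 1 = 7 → July 1864.
Day 18 is valid in July, giving July 18, 1864.
Subtracting 600 days from July 18, 1864:
Going back 18 days from July 18, 1864 reaches the end of the previous month; 600 − 18 = 582 left.
June 1864 has 30 days: 582 − 30 = 552 left.
May 1864 has 31 days: 552 − 31 = 521 left.
April 1864 has 30 days: 521 − 30 = 491 left.
March 1864 has 31 days: 491 − 31 = 460 left.
February 1864 has 29 days (1864 is a leap year): 460 − 29 = 431 left.
January 1864 has 31 days: 431 − 31 = 400 left.
December 1863 has 31 days: 400 − 31 = 369 left.
November 1863 has 30 days: 369 − 30 = 339 left.
October 1863 has 31 days: 339 − 31 = 308 left.
September 1863 has 30 days: 308 − 30 = 278 left.
August 1863 has 31 days: 278 − 31 = 247 left.
July 1863 has 31 days: 247 − 31 = 216 left.
June 1863 has 30 days: 216 − 30 = 186 left.
May 1863 has 31 days: 186 − 31 = 155 left.
April 1863 has 30 days: 155 − 30 = 125 left.
March 1863 has 31 days: 125 − 31 = 94 left.
February 1863 has 28 days (1863 is not a leap year): 94 − 28 = 66 left.
January 1863 has 31 days: 66 − 31 = 35 left.
December 1862 has 31 days: 35 − 31 = 4 left.
November 1862 has 30 days; 30 − 4 = 26 → November 26, 1862.

November 26, 1862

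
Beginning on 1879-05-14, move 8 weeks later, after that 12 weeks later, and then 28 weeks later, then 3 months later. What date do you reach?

Advancing 8 weeks (= 56 days) from May 14, 1879:
May has 31 days, so 31 − 14 = 17 days remain after May 14, 1879; 56 − 17 = 39 left.
June 1879 has 30 days: 39 − 30 = 9 left.
9 days into July 1879 → July 9, 1879.
Advancing 12 weeks (= 84 days) from July 9, 1879:
July has 31 days, so 31 − 9 = 22 days remain after July 9, 1879; 84 − 22 = 62 left.
August 1879 has 31 days: 62 − 31 = 31 left.
September 1879 has 30 days: 31 − 30 = 1 left.
1 day into October 1879 → October 1, 1879.
Counting forward 28 weeks (= 196 days) from October 1, 1879:
October has 31 days, so 31 − 1 = 30 days remain after October 1, 1879; 196 − 30 = 166 left.
November 1879 has 30 days: 166 − 30 = 136 left.
December 1879 has 31 days: 136 − 31 = 105 left.
January 1880 has 31 days: 105 − 31 = 74 left.
February 1880 has 29 days (1880 is a leap year): 74 − 29 = 45 left.
March 1880 has 31 days: 45 − 31 = 14 left.
14 days into April 1880 → April 14, 1880.
Adding 3 months from April 14, 1880:
month 4 + 3 = 7 → July 1880.
Day 14 is valid in July, giving July 14, 1880.

July 14, 1880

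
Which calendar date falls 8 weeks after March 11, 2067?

May 6, 2067

Advancing 8 weeks = 56 days from March 11, 2067.
March has 31 days, so 31 − 11 = 20 days remain after March 11, 2067; 56 − 20 = 36 left.
April 2067 has 30 days: 36 − 30 = 6 left.
6 days into May 2067 → May 6, 2067.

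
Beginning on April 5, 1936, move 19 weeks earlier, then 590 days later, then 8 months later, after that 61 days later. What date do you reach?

May 6, 1938

Counting back 19 weeks (= 133 days) from April 5, 1936:
Going back 5 days from April 5, 1936 reaches the end of the previous month; 133 − 5 = 128 left.
March 1936 has 31 days: 128 − 31 = 97 left.
February 1936 has 29 days (1936 is a leap year): 97 − 29 = 68 left.
January 1936 has 31 days: 68 − 31 = 37 left.
December 1935 has 31 days: 37 − 31 = 6 left.
November 1935 has 30 days; 30 − 6 = 24 → November 24, 1935.
Adding 590 days from November 24, 1935:
November has 30 days, so 30 − 24 = 6 days remain after November 24, 1935; 590 − 6 = 584 left.
December 1935 has 31 days: 584 − 31 = 553 left.
January 1936 has 31 days: 553 − 31 = 522 left.
February 1936 has 29 days (1936 is a leap year): 522 − 29 = 493 left.
March 1936 has 31 days: 493 − 31 = 462 left.
April 1936 has 30 days: 462 − 30 = 432 left.
May 1936 has 31 days: 432 − 31 = 401 left.
June 1936 has 30 days: 401 − 30 = 371 left.
July 1936 has 31 days: 371 − 31 = 340 left.
August 1936 has 31 days: 340 − 31 = 309 left.
September 1936 has 30 days: 309 − 30 = 279 left.
October 1936 has 31 days: 279 − 31 = 248 left.
November 1936 has 30 days: 248 − 30 = 218 left.
December 1936 has 31 days: 218 − 31 = 187 left.
January 1937 has 31 days: 187 − 31 = 156 left.
February 1937 has 28 days (1937 is not a leap year): 156 − 28 = 128 left.
March 1937 has 31 days: 128 − 31 = 97 left.
April 1937 has 30 days: 97 − 30 = 67 left.
May 1937 has 31 days: 67 − 31 = 36 left.
June 1937 has 30 days: 36 − 30 = 6 left.
6 days into July 1937 → July 6, 1937.
Advancing 8 months from July 6, 1937:
month 7 + 8 = 15, which is month 3 of year 1938 → March 1938.
Day 6 is valid in March, giving March 6, 1938.
Adding 61 days from March 6, 1938:
March has 31 days, so 31 − 6 = 25 days remain after March 6, 1938; 61 − 25 = 36 left.
April 1938 has 30 days: 36 − 30 = 6 left.
6 days into May 1938 → May 6, 1938.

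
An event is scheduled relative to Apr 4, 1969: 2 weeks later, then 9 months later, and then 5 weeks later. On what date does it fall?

February 22, 1970

Advancing 2 weeks (= 14 days) from April 4, 1969:
April has 30 days; 4 + 14 = 18, still in April.
Adding 9 months from April 18, 1969:
month 4 + 9 = 13, which is month 1 of year 1970 → January 1970.
Day 18 is valid in January, giving January 18, 1970.
Counting forward 5 weeks (= 35 days) from January 18, 1970:
January has 31 days, so 31 − 18 = 13 days remain after January 18, 1970; 35 − 13 = 22 left.
22 days into February 1970 → February 22, 1970.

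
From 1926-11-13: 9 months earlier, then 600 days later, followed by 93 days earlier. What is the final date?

July 5, 1927

Counting back 9 months from November 13, 1926:
month 11 − 9 = 2 → February 1926.
Day 13 is valid in February, giving February 13, 1926.
Adding 600 days from February 13, 1926:
February has 28 days, so 28 − 13 = 15 days remain after February 13, 1926; 600 − 15 = 585 left.
March 1926 has 31 days: 585 − 31 = 554 left.
April 1926 has 30 days: 554 − 30 = 524 left.
May 1926 has 31 days: 524 − 31 = 493 left.
June 1926 has 30 days: 493 − 30 = 463 left.
July 1926 has 31 days: 463 − 31 = 432 left.
August 1926 has 31 days: 432 − 31 = 401 left.
September 1926 has 30 days: 401 − 30 = 371 left.
October 1926 has 31 days: 371 − 31 = 340 left.
November 1926 has 30 days: 340 − 30 = 310 left.
December 1926 has 31 days: 310 − 31 = 279 left.
January 1927 has 31 days: 279 − 31 = 248 left.
February 1927 has 28 days (1927 is not a leap year): 248 − 28 = 220 left.
March 1927 has 31 days: 220 − 31 = 189 left.
April 1927 has 30 days: 189 − 30 = 159 left.
May 1927 has 31 days: 159 − 31 = 128 left.
June 1927 has 30 days: 128 − 30 = 98 left.
July 1927 has 31 days: 98 − 31 = 67 left.
August 1927 has 31 days: 67 − 31 = 36 left.
September 1927 has 30 days: 36 − 30 = 6 left.
6 days into October 1927 → October 6, 1927.
Subtracting 93 days from October 6, 1927:
Going back 6 days from October 6, 1927 reaches the end of the previous month; 93 − 6 = 87 left.
September 1927 has 30 days: 87 − 30 = 57 left.
August 1927 has 31 days: 57 − 31 = 26 left.
July 1927 has 31 days; 31 − 26 = 5 → July 5, 1927.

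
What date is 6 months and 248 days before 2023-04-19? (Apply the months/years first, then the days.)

Counting back 6 months and 248 days from April 19, 2023: first the month/year part, then the days.
month 4 − 6 = -2, which is month 10 of year 2022 → October 2022.
Day 19 is valid in October, giving October 19, 2022.
Now subtract 248 days from October 19, 2022.
Going back 19 days from October 19, 2022 reaches the end of the previous month; 248 − 19 = 229 left.
September 2022 has 30 days: 229 − 30 = 199 left.
August 2022 has 31 days: 199 − 31 = 168 left.
July 2022 has 31 days: 168 − 31 = 137 left.
June 2022 has 30 days: 137 − 30 = 107 left.
May 2022 has 31 days: 107 − 31 = 76 left.
April 2022 has 30 days: 76 − 30 = 46 left.
March 2022 has 31 days: 46 − 31 = 15 left.
February 2022 has 28 days; 28 − 15 = 13 → February 13, 2022.

February 13, 2022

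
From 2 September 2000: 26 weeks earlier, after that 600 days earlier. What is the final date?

July 13, 1998

Going back 26 weeks (= 182 days) from September 2, 2000:
Going back 2 days from September 2, 2000 reaches the end of the previous month; 182 − 2 = 180 left.
August 2000 has 31 days: 180 − 31 = 149 left.
July 2000 has 31 days: 149 − 31 = 118 left.
June 2000 has 30 days: 118 − 30 = 88 left.
May 2000 has 31 days: 88 − 31 = 57 left.
April 2000 has 30 days: 57 − 30 = 27 left.
March 2000 has 31 days; 31 − 27 = 4 → March 4, 2000.
Counting back 600 days from March 4, 2000:
Going back 4 days from March 4, 2000 reaches the end of the previous month; 600 − 4 = 596 left.
February 2000 has 29 days (2000 is a leap year (divisible by 400)): 596 − 29 = 567 left.
January 2000 has 31 days: 567 − 31 = 536 left.
December 1999 has 31 days: 536 − 31 = 505 left.
November 1999 has 30 days: 505 − 30 = 475 left.
October 1999 has 31 days: 475 − 31 = 444 left.
September 1999 has 30 days: 444 − 30 = 414 left.
August 1999 has 31 days: 414 − 31 = 383 left.
July 1999 has 31 days: 383 − 31 = 352 left.
June 1999 has 30 days: 352 − 30 = 322 left.
May 1999 has 31 days: 322 − 31 = 291 left.
April 1999 has 30 days: 291 − 30 = 261 left.
March 1999 has 31 days: 261 − 31 = 230 left.
February 1999 has 28 days (1999 is not a leap year): 230 − 28 = 202 left.
January 1999 has 31 days: 202 − 31 = 171 left.
December 1998 has 31 days: 171 − 31 = 140 left.
November 1998 has 30 days: 140 − 30 = 110 left.
October 1998 has 31 days: 110 − 31 = 79 left.
September 1998 has 30 days: 79 − 30 = 49 left.
August 1998 has 31 days: 49 − 31 = 18 left.
July 1998 has 31 days; 31 − 18 = 13 → July 13, 1998.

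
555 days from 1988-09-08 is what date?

March 17, 1990

Counting forward 555 days from September 8, 1988.
September has 30 days, so 30 − 8 = 22 days remain after September 8, 1988; 555 − 22 = 533 left.
October 1988 has 31 days: 533 − 31 = 502 left.
November 1988 has 30 days: 502 − 30 = 472 left.
December 1988 has 31 days: 472 − 31 = 441 left.
January 1989 has 31 days: 441 − 31 = 410 left.
February 1989 has 28 days (1989 is not a leap year): 410 − 28 = 382 left.
March 1989 has 31 days: 382 − 31 = 351 left.
April 1989 has 30 days: 351 − 30 = 321 left.
May 1989 has 31 days: 321 − 31 = 290 left.
June 1989 has 30 days: 290 − 30 = 260 left.
July 1989 has 31 days: 260 − 31 = 229 left.
August 1989 has 31 days: 229 − 31 = 198 left.
September 1989 has 30 days: 198 − 30 = 168 left.
October 1989 has 31 days: 168 − 31 = 137 left.
November 1989 has 30 days: 137 − 30 = 107 left.
December 1989 has 31 days: 107 − 31 = 76 left.
January 1990 has 31 days: 76 − 31 = 45 left.
February 1990 has 28 days (1990 is not a leap year): 45 − 28 = 17 left.
17 days into March 1990 → March 17, 1990.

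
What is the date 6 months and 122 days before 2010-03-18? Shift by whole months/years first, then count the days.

Subtracting 6 months and 122 days from March 18, 2010: first the month/year part, then the days.
month 3 − 6 = -3, which is month 9 of year 2009 → September 2009.
Day 18 is valid in September, giving September 18, 2009.
Now subtract 122 days from September 18, 2009.
Going back 18 days from September 18, 2009 reaches the end of the previous month; 122 − 18 = 104 left.
August 2009 has 31 days: 104 − 31 = 73 left.
July 2009 has 31 days: 73 − 31 = 42 left.
June 2009 has 30 days: 42 − 30 = 12 left.
May 2009 has 31 days; 31 − 12 = 19 → May 19, 2009.

May 19, 2009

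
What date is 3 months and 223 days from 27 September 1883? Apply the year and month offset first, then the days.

August 6, 1884

Counting forward 3 months and 223 days from September 27, 1883: first the month/year part, then the days.
month 9 + 3 = 12 → December 1883.
Day 27 is valid in December, giving December 27, 1883.
Now add 223 days from December 27, 1883.
December has 31 days, so 31 − 27 = 4 days remain after December 27, 1883; 223 − 4 = 219 left.
January 1884 has 31 days: 219 − 31 = 188 left.
February 1884 has 29 days (1884 is a leap year): 188 − 29 = 159 left.
March 1884 has 31 days: 159 − 31 = 128 left.
April 1884 has 30 days: 128 − 30 = 98 left.
May 1884 has 31 days: 98 − 31 = 67 left.
June 1884 has 30 days: 67 − 30 = 37 left.
July 1884 has 31 days: 37 − 31 = 6 left.
6 days into August 1884 → August 6, 1884.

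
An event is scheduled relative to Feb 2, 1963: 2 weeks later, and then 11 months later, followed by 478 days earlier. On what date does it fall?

Counting forward 2 weeks (= 14 days) from February 2, 1963:
February has 28 days; 2 + 14 = 16, still in February.
Adding 11 months from February 16, 1963:
month 2 + 11 = 13, which is month 1 of year 1964 → January 1964.
Day 16 is valid in January, giving January 16, 1964.
Subtracting 478 days from January 16, 1964:
Going back 16 days from January 16, 1964 reaches the end of the previous month; 478 − 16 = 462 left.
December 1963 has 31 days: 462 − 31 = 431 left.
November 1963 has 30 days: 431 − 30 = 401 left.
October 1963 has 31 days: 401 − 31 = 370 left.
September 1963 has 30 days: 370 − 30 = 340 left.
August 1963 has 31 days: 340 − 31 = 309 left.
July 1963 has 31 days: 309 − 31 = 278 left.
June 1963 has 30 days: 278 − 30 = 248 left.
May 1963 has 31 days: 248 − 31 = 217 left.
April 1963 has 30 days: 217 − 30 = 187 left.
March 1963 has 31 days: 187 − 31 = 156 left.
February 1963 has 28 days (1963 is not a leap year): 156 − 28 = 128 left.
January 1963 has 31 days: 128 − 31 = 97 left.
December 1962 has 31 days: 97 − 31 = 66 left.
November 1962 has 30 days: 66 − 30 = 36 left.
October 1962 has 31 days: 36 − 31 = 5 left.
September 1962 has 30 days; 30 − 5 = 25 → September 25, 1962.

September 25, 1962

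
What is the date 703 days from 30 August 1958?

August 2, 1960

Counting forward 703 days from August 30, 1958.
August has 31 days, so 31 − 30 = 1 day remains after August 30, 1958; 703 − 1 = 702 left.
September 1958 has 30 days: 702 − 30 = 672 left.
October 1958 has 31 days: 672 − 31 = 641 left.
November 1958 has 30 days: 641 − 30 = 611 left.
December 1958 has 31 days: 611 − 31 = 580 left.
January 1959 has 31 days: 580 − 31 = 549 left.
February 1959 has 28 days (1959 is not a leap year): 549 − 28 = 521 left.
March 1959 has 31 days: 521 − 31 = 490 left.
April 1959 has 30 days: 490 − 30 = 460 left.
May 1959 has 31 days: 460 − 31 = 429 left.
June 1959 has 30 days: 429 − 30 = 399 left.
July 1959 has 31 days: 399 − 31 = 368 left.
August 1959 has 31 days: 368 − 31 = 337 left.
September 1959 has 30 days: 337 − 30 = 307 left.
October 1959 has 31 days: 307 − 31 = 276 left.
November 1959 has 30 days: 276 − 30 = 246 left.
December 1959 has 31 days: 246 − 31 = 215 left.
January 1960 has 31 days: 215 − 31 = 184 left.
February 1960 has 29 days (1960 is a leap year): 184 − 29 = 155 left.
March 1960 has 31 days: 155 − 31 = 124 left.
April 1960 has 30 days: 124 − 30 = 94 left.
May 1960 has 31 days: 94 − 31 = 63 left.
June 1960 has 30 days: 63 − 30 = 33 left.
July 1960 has 31 days: 33 − 31 = 2 left.
2 days into August 1960 → August 2, 1960.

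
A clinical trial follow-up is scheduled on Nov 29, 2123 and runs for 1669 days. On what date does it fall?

Adding 1669 days from November 29, 2123.
November has 30 days, so 30 − 29 = 1 day remains after November 29, 2123; 1669 − 1 = 1668 left.
December 2123 has 31 days: 1668 − 31 = 1637 left.
January 2124 has 31 days: 1637 − 31 = 1606 left.
February 2124 has 29 days (2124 is a leap year): 1606 − 29 = 1577 left.
March 2124 has 31 days: 1577 − 31 = 1546 left.
April 2124 has 30 days: 1546 − 30 = 1516 left.
May 2124 has 31 days: 1516 − 31 = 1485 left.
June 2124 has 30 days: 1485 − 30 = 1455 left.
July 2124 has 31 days: 1455 − 31 = 1424 left.
August 2124 has 31 days: 1424 − 31 = 1393 left.
September 2124 has 30 days: 1393 − 30 = 1363 left.
October 2124 has 31 days: 1363 − 31 = 1332 left.
November 2124 has 30 days: 1332 − 30 = 1302 left.
December 2124 has 31 days: 1302 − 31 = 1271 left.
January 2125 has 31 days: 1271 − 31 = 1240 left.
February 2125 has 28 days (2125 is not a leap year): 1240 − 28 = 1212 left.
March 2125 has 31 days: 1212 − 31 = 1181 left.
April 2125 has 30 days: 1181 − 30 = 1151 left.
May 2125 has 31 days: 1151 − 31 = 1120 left.
June 2125 has 30 days: 1120 − 30 = 1090 left.
July 2125 has 31 days: 1090 − 31 = 1059 left.
August 2125 has 31 days: 1059 − 31 = 1028 left.
September 2125 has 30 days: 1028 − 30 = 998 left.
October 2125 has 31 days: 998 − 31 = 967 left.
November 2125 has 30 days: 967 − 30 = 937 left.
December 2125 has 31 days: 937 − 31 = 906 left.
January 2126 has 31 days: 906 − 31 = 875 left.
February 2126 has 28 days (2126 is not a leap year): 875 − 28 = 847 left.
March 2126 has 31 days: 847 − 31 = 816 left.
April 2126 has 30 days: 816 − 30 = 786 left.
May 2126 has 31 days: 786 − 31 = 755 left.
June 2126 has 30 days: 755 − 30 = 725 left.
July 2126 has 31 days: 725 − 31 = 694 left.
August 2126 has 31 days: 694 − 31 = 663 left.
September 2126 has 30 days: 663 − 30 = 633 left.
October 2126 has 31 days: 633 − 31 = 602 left.
November 2126 has 30 days: 602 − 30 = 572 left.
December 2126 has 31 days: 572 − 31 = 541 left.
January 2127 has 31 days: 541 − 31 = 510 left.
February 2127 has 28 days (2127 is not a leap year): 510 − 28 = 482 left.
March 2127 has 31 days: 482 − 31 = 451 left.
April 2127 has 30 days: 451 − 30 = 421 left.
May 2127 has 31 days: 421 − 31 = 390 left.
June 2127 has 30 days: 390 − 30 = 360 left.
July 2127 has 31 days: 360 − 31 = 329 left.
August 2127 has 31 days: 329 − 31 = 298 left.
September 2127 has 30 days: 298 − 30 = 268 left.
October 2127 has 31 days: 268 − 31 = 237 left.
November 2127 has 30 days: 237 − 30 = 207 left.
December 2127 has 31 days: 207 − 31 = 176 left.
January 2128 has 31 days: 176 − 31 = 145 left.
February 2128 has 29 days (2128 is a leap year): 145 − 29 = 116 left.
March 2128 has 31 days: 116 − 31 = 85 left.
April 2128 has 30 days: 85 − 30 = 55 left.
May 2128 has 31 days: 55 − 31 = 24 left.
24 days into June 2128 → June 24, 2128.

June 24, 2128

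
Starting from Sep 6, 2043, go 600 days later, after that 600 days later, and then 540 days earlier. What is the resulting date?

Counting forward 600 days from September 6, 2043:
September has 30 days, so 30 − 6 = 24 days remain after September 6, 2043; 600 − 24 = 576 left.
October 2043 has 31 days: 576 − 31 = 545 left.
November 2043 has 30 days: 545 − 30 = 515 left.
December 2043 has 31 days: 515 − 31 = 484 left.
January 2044 has 31 days: 484 − 31 = 453 left.
February 2044 has 29 days (2044 is a leap year): 453 − 29 = 424 left.
March 2044 has 31 days: 424 − 31 = 393 left.
April 2044 has 30 days: 393 − 30 = 363 left.
May 2044 has 31 days: 363 − 31 = 332 left.
June 2044 has 30 days: 332 − 30 = 302 left.
July 2044 has 31 days: 302 − 31 = 271 left.
August 2044 has 31 days: 271 − 31 = 240 left.
September 2044 has 30 days: 240 − 30 = 210 left.
October 2044 has 31 days: 210 − 31 = 179 left.
November 2044 has 30 days: 179 − 30 = 149 left.
December 2044 has 31 days: 149 − 31 = 118 left.
January 2045 has 31 days: 118 − 31 = 87 left.
February 2045 has 28 days (2045 is not a leap year): 87 − 28 = 59 left.
March 2045 has 31 days: 59 − 31 = 28 left.
28 days into April 2045 → April 28, 2045.
Adding 600 days from April 28, 2045:
April has 30 days, so 30 − 28 = 2 days remain after April 28, 2045; 600 − 2 = 598 left.
May 2045 has 31 days: 598 − 31 = 567 left.
June 2045 has 30 days: 567 − 30 = 537 left.
July 2045 has 31 days: 537 − 31 = 506 left.
August 2045 has 31 days: 506 − 31 = 475 left.
September 2045 has 30 days: 475 − 30 = 445 left.
October 2045 has 31 days: 445 − 31 = 414 left.
November 2045 has 30 days: 414 − 30 = 384 left.
December 2045 has 31 days: 384 − 31 = 353 left.
January 2046 has 31 days: 353 − 31 = 322 left.
February 2046 has 28 days (2046 is not a leap year): 322 − 28 = 294 left.
March 2046 has 31 days: 294 − 31 = 263 left.
April 2046 has 30 days: 263 − 30 = 233 left.
May 2046 has 31 days: 233 − 31 = 202 left.
June 2046 has 30 days: 202 − 30 = 172 left.
July 2046 has 31 days: 172 − 31 = 141 left.
August 2046 has 31 days: 141 − 31 = 110 left.
September 2046 has 30 days: 110 − 30 = 80 left.
October 2046 has 31 days: 80 − 31 = 49 left.
November 2046 has 30 days: 49 − 30 = 19 left.
19 days into December 2046 → December 19, 2046.
Counting back 540 days from December 19, 2046:
Going back 19 days from December 19, 2046 reaches the end of the previous month; 540 − 19 = 521 left.
November 2046 has 30 days: 521 − 30 = 491 left.
October 2046 has 31 days: 491 − 31 = 460 left.
September 2046 has 30 days: 460 − 30 = 430 left.
August 2046 has 31 days: 430 − 31 = 399 left.
July 2046 has 31 days: 399 − 31 = 368 left.
June 2046 has 30 days: 368 − 30 = 338 left.
May 2046 has 31 days: 338 − 31 = 307 left.
April 2046 has 30 days: 307 − 30 = 277 left.
March 2046 has 31 days: 277 − 31 = 246 left.
February 2046 has 28 days (2046 is not a leap year): 246 − 28 = 218 left.
January 2046 has 31 days: 218 − 31 = 187 left.
December 2045 has 31 days: 187 − 31 = 156 left.
November 2045 has 30 days: 156 − 30 = 126 left.
October 2045 has 31 days: 126 − 31 = 95 left.
September 2045 has 30 days: 95 − 30 = 65 left.
August 2045 has 31 days: 65 − 31 = 34 left.
July 2045 has 31 days: 34 − 31 = 3 left.
June 2045 has 30 days; 30 − 3 = 27 → June 27, 2045.

June 27, 2045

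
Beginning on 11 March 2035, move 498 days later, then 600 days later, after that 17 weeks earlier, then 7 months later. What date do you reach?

Counting forward 498 days from March 11, 2035:
March has 31 days, so 31 − 11 = 20 days remain after March 11, 2035; 498 − 20 = 478 left.
April 2035 has 30 days: 478 − 30 = 448 left.
May 2035 has 31 days: 448 − 31 = 417 left.
June 2035 has 30 days: 417 − 30 = 387 left.
July 2035 has 31 days: 387 − 31 = 356 left.
August 2035 has 31 days: 356 − 31 = 325 left.
September 2035 has 30 days: 325 − 30 = 295 left.
October 2035 has 31 days: 295 − 31 = 264 left.
November 2035 has 30 days: 264 − 30 = 234 left.
December 2035 has 31 days: 234 − 31 = 203 left.
January 2036 has 31 days: 203 − 31 = 172 left.
February 2036 has 29 days (2036 is a leap year): 172 − 29 = 143 left.
March 2036 has 31 days: 143 − 31 = 112 left.
April 2036 has 30 days: 112 − 30 = 82 left.
May 2036 has 31 days: 82 − 31 = 51 left.
June 2036 has 30 days: 51 − 30 = 21 left.
21 days into July 2036 → July 21, 2036.
Adding 600 days from July 21, 2036:
July has 31 days, so 31 − 21 = 10 days remain after July 21, 2036; 600 − 10 = 590 left.
August 2036 has 31 days: 590 − 31 = 559 left.
September 2036 has 30 days: 559 − 30 = 529 left.
October 2036 has 31 days: 529 − 31 = 498 left.
November 2036 has 30 days: 498 − 30 = 468 left.
December 2036 has 31 days: 468 − 31 = 437 left.
January 2037 has 31 days: 437 − 31 = 406 left.
February 2037 has 28 days (2037 is not a leap year): 406 − 28 = 378 left.
March 2037 has 31 days: 378 − 31 = 347 left.
April 2037 has 30 days: 347 − 30 = 317 left.
May 2037 has 31 days: 317 − 31 = 286 left.
June 2037 has 30 days: 286 − 30 = 256 left.
July 2037 has 31 days: 256 − 31 = 225 left.
August 2037 has 31 days: 225 − 31 = 194 left.
September 2037 has 30 days: 194 − 30 = 164 left.
October 2037 has 31 days: 164 − 31 = 133 left.
November 2037 has 30 days: 133 − 30 = 103 left.
December 2037 has 31 days: 103 − 31 = 72 left.
January 2038 has 31 days: 72 − 31 = 41 left.
February 2038 has 28 days (2038 is not a leap year): 41 − 28 = 13 left.
13 days into March 2038 → March 13, 2038.
Subtracting 17 weeks (= 119 days) from March 13, 2038:
Going back 13 days from March 13, 2038 reaches the end of the previous month; 119 − 13 = 106 left.
February 2038 has 28 days (2038 is not a leap year): 106 − 28 = 78 left.
January 2038 has 31 days: 78 − 31 = 47 left.
December 2037 has 31 days: 47 − 31 = 16 left.
November 2037 has 30 days; 30 − 16 = 14 → November 14, 2037.
Advancing 7 months from November 14, 2037:
month 11 + 7 = 18, which is month 6 of year 2038 → June 2038.
Day 14 is valid in June, giving June 14, 2038.

June 14, 2038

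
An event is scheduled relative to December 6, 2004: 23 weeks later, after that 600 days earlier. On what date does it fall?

Counting forward 23 weeks (= 161 days) from December 6, 2004:
December has 31 days, so 31 − 6 = 25 days remain after December 6, 2004; 161 − 25 = 136 left.
January 2005 has 31 days: 136 − 31 = 105 left.
February 2005 has 28 days (2005 is not a leap year): 105 − 28 = 77 left.
March 2005 has 31 days: 77 − 31 = 46 left.
April 2005 has 30 days: 46 − 30 = 16 left.
16 days into May 2005 → May 16, 2005.
Subtracting 600 days from May 16, 2005:
Going back 16 days from May 16, 2005 reaches the end of the previous month; 600 − 16 = 584 left.
April 2005 has 30 days: 584 − 30 = 554 left.
March 2005 has 31 days: 554 − 31 = 523 left.
February 2005 has 28 days (2005 is not a leap year): 523 − 28 = 495 left.
January 2005 has 31 days: 495 − 31 = 464 left.
December 2004 has 31 days: 464 − 31 = 433 left.
November 2004 has 30 days: 433 − 30 = 403 left.
October 2004 has 31 days: 403 − 31 = 372 left.
September 2004 has 30 days: 372 − 30 = 342 left.
August 2004 has 31 days: 342 − 31 = 311 left.
July 2004 has 31 days: 311 − 31 = 280 left.
June 2004 has 30 days: 280 − 30 = 250 left.
May 2004 has 31 days: 250 − 31 = 219 left.
April 2004 has 30 days: 219 − 30 = 189 left.
March 2004 has 31 days: 189 − 31 = 158 left.
February 2004 has 29 days (2004 is a leap year): 158 − 29 = 129 left.
January 2004 has 31 days: 129 − 31 = 98 left.
December 2003 has 31 days: 98 − 31 = 67 left.
November 2003 has 30 days: 67 − 30 = 37 left.
October 2003 has 31 days: 37 − 31 = 6 left.
September 2003 has 30 days; 30 − 6 = 24 → September 24, 2003.

September 24, 2003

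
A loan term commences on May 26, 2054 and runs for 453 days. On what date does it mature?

Counting forward 453 days from May 26, 2054.
May has 31 days, so 31 − 26 = 5 days remain after May 26, 2054; 453 − 5 = 448 left.
June 2054 has 30 days: 448 − 30 = 418 left.
July 2054 has 31 days: 418 − 31 = 387 left.
August 2054 has 31 days: 387 − 31 = 356 left.
September 2054 has 30 days: 356 − 30 = 326 left.
October 2054 has 31 days: 326 − 31 = 295 left.
November 2054 has 30 days: 295 − 30 = 265 left.
December 2054 has 31 days: 265 − 31 = 234 left.
January 2055 has 31 days: 234 − 31 = 203 left.
February 2055 has 28 days (2055 is not a leap year): 203 − 28 = 175 left.
March 2055 has 31 days: 175 − 31 = 144 left.
April 2055 has 30 days: 144 − 30 = 114 left.
May 2055 has 31 days: 114 − 31 = 83 left.
June 2055 has 30 days: 83 − 30 = 53 left.
July 2055 has 31 days: 53 − 31 = 22 left.
22 days into August 2055 → August 22, 2055.

August 22, 2055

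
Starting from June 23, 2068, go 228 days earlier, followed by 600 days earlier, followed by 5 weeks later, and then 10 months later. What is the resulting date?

Subtracting 228 days from June 23, 2068:
Going back 23 days from June 23, 2068 reaches the end of the previous month; 228 − 23 = 205 left.
May 2068 has 31 days: 205 − 31 = 174 left.
April 2068 has 30 days: 174 − 30 = 144 left.
March 2068 has 31 days: 144 − 31 = 113 left.
February 2068 has 29 days (2068 is a leap year): 113 − 29 = 84 left.
January 2068 has 31 days: 84 − 31 = 53 left.
December 2067 has 31 days: 53 − 31 = 22 left.
November 2067 has 30 days; 30 − 22 = 8 → November 8, 2067.
Going back 600 days from November 8, 2067:
Going back 8 days from November 8, 2067 reaches the end of the previous month; 600 − 8 = 592 left.
October 2067 has 31 days: 592 − 31 = 561 left.
September 2067 has 30 days: 561 − 30 = 531 left.
August 2067 has 31 days: 531 − 31 = 500 left.
July 2067 has 31 days: 500 − 31 = 469 left.
June 2067 has 30 days: 469 − 30 = 439 left.
May 2067 has 31 days: 439 − 31 = 408 left.
April 2067 has 30 days: 408 − 30 = 378 left.
March 2067 has 31 days: 378 − 31 = 347 left.
February 2067 has 28 days (2067 is not a leap year): 347 − 28 = 319 left.
January 2067 has 31 days: 319 − 31 = 288 left.
December 2066 has 31 days: 288 − 31 = 257 left.
November 2066 has 30 days: 257 − 30 = 227 left.
October 2066 has 31 days: 227 − 31 = 196 left.
September 2066 has 30 days: 196 − 30 = 166 left.
August 2066 has 31 days: 166 − 31 = 135 left.
July 2066 has 31 days: 135 − 31 = 104 left.
June 2066 has 30 days: 104 − 30 = 74 left.
May 2066 has 31 days: 74 − 31 = 43 left.
April 2066 has 30 days: 43 − 30 = 13 left.
March 2066 has 31 days; 31 − 13 = 18 → March 18, 2066.
Adding 5 weeks (= 35 days) from March 18, 2066:
March has 31 days, so 31 − 18 = 13 days remain after March 18, 2066; 35 − 13 = 22 left.
22 days into April 2066 → April 22, 2066.
Counting forward 10 months from April 22, 2066:
month 4 + 10 = 14, which is month 2 of year 2067 → February 2067.
Day 22 is valid in February, giving February 22, 2067.

February 22, 2067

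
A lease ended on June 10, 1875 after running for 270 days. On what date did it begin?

September 13, 1874

Counting back 270 days from June 10, 1875.
Going back 10 days from June 10, 1875 reaches the end of the previous month; 270 − 10 = 260 left.
May 1875 has 31 days: 260 − 31 = 229 left.
April 1875 has 30 days: 229 − 30 = 199 left.
March 1875 has 31 days: 199 − 31 = 168 left.
February 1875 has 28 days (1875 is not a leap year): 168 − 28 = 140 left.
January 1875 has 31 days: 140 − 31 = 109 left.
December 1874 has 31 days: 109 − 31 = 78 left.
November 1874 has 30 days: 78 − 30 = 48 left.
October 1874 has 31 days: 48 − 31 = 17 left.
September 1874 has 30 days; 30 − 17 = 13 → September 13, 1874.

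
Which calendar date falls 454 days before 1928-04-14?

Subtracting 454 days from April 14, 1928.
Going back 14 days from April 14, 1928 reaches the end of the previous month; 454 − 14 = 440 left.
March 1928 has 31 days: 440 − 31 = 409 left.
February 1928 has 29 days (1928 is a leap year): 409 − 29 = 380 left.
January 1928 has 31 days: 380 − 31 = 349 left.
December 1927 has 31 days: 349 − 31 = 318 left.
November 1927 has 30 days: 318 − 30 = 288 left.
October 1927 has 31 days: 288 − 31 = 257 left.
September 1927 has 30 days: 257 − 30 = 227 left.
August 1927 has 31 days: 227 − 31 = 196 left.
July 1927 has 31 days: 196 − 31 = 165 left.
June 1927 has 30 days: 165 − 30 = 135 left.
May 1927 has 31 days: 135 − 31 = 104 left.
April 1927 has 30 days: 104 − 30 = 74 left.
March 1927 has 31 days: 74 − 31 = 43 left.
February 1927 has 28 days (1927 is not a leap year): 43 − 28 = 15 left.
January 1927 has 31 days; 31 − 15 = 16 → January 16, 1927.

January 16, 1927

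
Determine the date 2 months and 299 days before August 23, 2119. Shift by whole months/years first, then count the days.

August 28, 2118

Subtracting 2 months and 299 days from August 23, 2119: first the month/year part, then the days.
month 8 − 2 = 6 → June 2119.
Day 23 is valid in June, giving June 23, 2119.
Now subtract 299 days from June 23, 2119.
Going back 23 days from June 23, 2119 reaches the end of the previous month; 299 − 23 = 276 left.
May 2119 has 31 days: 276 − 31 = 245 left.
April 2119 has 30 days: 245 − 30 = 215 left.
March 2119 has 31 days: 215 − 31 = 184 left.
February 2119 has 28 days (2119 is not a leap year): 184 − 28 = 156 left.
January 2119 has 31 days: 156 − 31 = 125 left.
December 2118 has 31 days: 125 − 31 = 94 left.
November 2118 has 30 days: 94 − 30 = 64 left.
October 2118 has 31 days: 64 − 31 = 33 left.
September 2118 has 30 days: 33 − 30 = 3 left.
August 2118 has 31 days; 31 − 3 = 28 → August 28, 2118.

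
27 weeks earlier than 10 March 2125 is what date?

Going back 27 weeks = 189 days from March 10, 2125.
Going back 10 days from March 10, 2125 reaches the end of the previous month; 189 − 10 = 179 left.
February 2125 has 28 days (2125 is not a leap year): 179 − 28 = 151 left.
January 2125 has 31 days: 151 − 31 = 120 left.
December 2124 has 31 days: 120 − 31 = 89 left.
November 2124 has 30 days: 89 − 30 = 59 left.
October 2124 has 31 days: 59 − 31 = 28 left.
September 2124 has 30 days; 30 − 28 = 2 → September 2, 2124.

September 2, 2124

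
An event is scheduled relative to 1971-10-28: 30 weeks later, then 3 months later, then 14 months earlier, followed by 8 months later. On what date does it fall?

February 25, 1972

Counting forward 30 weeks (= 210 days) from October 28, 1971:
October has 31 days, so 31 − 28 = 3 days remain after October 28, 1971; 210 − 3 = 207 left.
November 1971 has 30 days: 207 − 30 = 177 left.
December 1971 has 31 days: 177 − 31 = 146 left.
January 1972 has 31 days: 146 − 31 = 115 left.
February 1972 has 29 days (1972 is a leap year): 115 − 29 = 86 left.
March 1972 has 31 days: 86 − 31 = 55 left.
April 1972 has 30 days: 55 − 30 = 25 left.
25 days into May 1972 → May 25, 1972.
Counting forward 3 months from May 25, 1972:
month 5 + 3 = 8 → August 1972.
Day 25 is valid in August, giving August 25, 1972.
Counting back 14 months from August 25, 1972:
month 8 − 14 = -6, which is month 6 of year 1971 → June 1971.
Day 25 is valid in June, giving June 25, 1971.
Counting forward 8 months from June 25, 1971:
month 6 + 8 = 14, which is month 2 of year 1972 → February 1972.
Day 25 is valid in February, giving February 25, 1972.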